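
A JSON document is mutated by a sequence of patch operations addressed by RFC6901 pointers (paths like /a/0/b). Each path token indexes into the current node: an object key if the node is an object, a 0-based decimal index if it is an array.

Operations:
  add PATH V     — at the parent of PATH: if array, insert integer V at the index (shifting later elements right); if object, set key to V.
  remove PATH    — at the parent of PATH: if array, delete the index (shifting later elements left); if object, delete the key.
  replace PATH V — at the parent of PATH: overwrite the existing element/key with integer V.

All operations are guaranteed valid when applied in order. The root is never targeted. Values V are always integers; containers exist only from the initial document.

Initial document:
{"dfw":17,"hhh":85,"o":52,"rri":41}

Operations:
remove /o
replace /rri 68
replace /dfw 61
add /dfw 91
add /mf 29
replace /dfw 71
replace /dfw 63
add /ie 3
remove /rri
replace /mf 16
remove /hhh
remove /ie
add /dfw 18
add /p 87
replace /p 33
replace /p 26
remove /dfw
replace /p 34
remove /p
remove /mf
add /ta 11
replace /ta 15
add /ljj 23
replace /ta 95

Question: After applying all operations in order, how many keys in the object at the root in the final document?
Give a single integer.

After op 1 (remove /o): {"dfw":17,"hhh":85,"rri":41}
After op 2 (replace /rri 68): {"dfw":17,"hhh":85,"rri":68}
After op 3 (replace /dfw 61): {"dfw":61,"hhh":85,"rri":68}
After op 4 (add /dfw 91): {"dfw":91,"hhh":85,"rri":68}
After op 5 (add /mf 29): {"dfw":91,"hhh":85,"mf":29,"rri":68}
After op 6 (replace /dfw 71): {"dfw":71,"hhh":85,"mf":29,"rri":68}
After op 7 (replace /dfw 63): {"dfw":63,"hhh":85,"mf":29,"rri":68}
After op 8 (add /ie 3): {"dfw":63,"hhh":85,"ie":3,"mf":29,"rri":68}
After op 9 (remove /rri): {"dfw":63,"hhh":85,"ie":3,"mf":29}
After op 10 (replace /mf 16): {"dfw":63,"hhh":85,"ie":3,"mf":16}
After op 11 (remove /hhh): {"dfw":63,"ie":3,"mf":16}
After op 12 (remove /ie): {"dfw":63,"mf":16}
After op 13 (add /dfw 18): {"dfw":18,"mf":16}
After op 14 (add /p 87): {"dfw":18,"mf":16,"p":87}
After op 15 (replace /p 33): {"dfw":18,"mf":16,"p":33}
After op 16 (replace /p 26): {"dfw":18,"mf":16,"p":26}
After op 17 (remove /dfw): {"mf":16,"p":26}
After op 18 (replace /p 34): {"mf":16,"p":34}
After op 19 (remove /p): {"mf":16}
After op 20 (remove /mf): {}
After op 21 (add /ta 11): {"ta":11}
After op 22 (replace /ta 15): {"ta":15}
After op 23 (add /ljj 23): {"ljj":23,"ta":15}
After op 24 (replace /ta 95): {"ljj":23,"ta":95}
Size at the root: 2

Answer: 2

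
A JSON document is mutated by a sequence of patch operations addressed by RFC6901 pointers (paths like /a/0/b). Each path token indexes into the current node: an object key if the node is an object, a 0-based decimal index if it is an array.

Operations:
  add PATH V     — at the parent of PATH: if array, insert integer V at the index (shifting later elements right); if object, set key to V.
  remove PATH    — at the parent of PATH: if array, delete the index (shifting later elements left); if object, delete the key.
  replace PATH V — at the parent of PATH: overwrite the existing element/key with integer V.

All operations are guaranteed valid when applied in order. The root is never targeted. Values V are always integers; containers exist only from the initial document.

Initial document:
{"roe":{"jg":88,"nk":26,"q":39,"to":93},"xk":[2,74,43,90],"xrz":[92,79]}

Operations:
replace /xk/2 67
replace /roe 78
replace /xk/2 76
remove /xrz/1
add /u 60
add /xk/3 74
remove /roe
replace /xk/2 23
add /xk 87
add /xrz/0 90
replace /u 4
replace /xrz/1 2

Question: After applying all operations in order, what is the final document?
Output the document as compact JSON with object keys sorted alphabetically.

After op 1 (replace /xk/2 67): {"roe":{"jg":88,"nk":26,"q":39,"to":93},"xk":[2,74,67,90],"xrz":[92,79]}
After op 2 (replace /roe 78): {"roe":78,"xk":[2,74,67,90],"xrz":[92,79]}
After op 3 (replace /xk/2 76): {"roe":78,"xk":[2,74,76,90],"xrz":[92,79]}
After op 4 (remove /xrz/1): {"roe":78,"xk":[2,74,76,90],"xrz":[92]}
After op 5 (add /u 60): {"roe":78,"u":60,"xk":[2,74,76,90],"xrz":[92]}
After op 6 (add /xk/3 74): {"roe":78,"u":60,"xk":[2,74,76,74,90],"xrz":[92]}
After op 7 (remove /roe): {"u":60,"xk":[2,74,76,74,90],"xrz":[92]}
After op 8 (replace /xk/2 23): {"u":60,"xk":[2,74,23,74,90],"xrz":[92]}
After op 9 (add /xk 87): {"u":60,"xk":87,"xrz":[92]}
After op 10 (add /xrz/0 90): {"u":60,"xk":87,"xrz":[90,92]}
After op 11 (replace /u 4): {"u":4,"xk":87,"xrz":[90,92]}
After op 12 (replace /xrz/1 2): {"u":4,"xk":87,"xrz":[90,2]}

Answer: {"u":4,"xk":87,"xrz":[90,2]}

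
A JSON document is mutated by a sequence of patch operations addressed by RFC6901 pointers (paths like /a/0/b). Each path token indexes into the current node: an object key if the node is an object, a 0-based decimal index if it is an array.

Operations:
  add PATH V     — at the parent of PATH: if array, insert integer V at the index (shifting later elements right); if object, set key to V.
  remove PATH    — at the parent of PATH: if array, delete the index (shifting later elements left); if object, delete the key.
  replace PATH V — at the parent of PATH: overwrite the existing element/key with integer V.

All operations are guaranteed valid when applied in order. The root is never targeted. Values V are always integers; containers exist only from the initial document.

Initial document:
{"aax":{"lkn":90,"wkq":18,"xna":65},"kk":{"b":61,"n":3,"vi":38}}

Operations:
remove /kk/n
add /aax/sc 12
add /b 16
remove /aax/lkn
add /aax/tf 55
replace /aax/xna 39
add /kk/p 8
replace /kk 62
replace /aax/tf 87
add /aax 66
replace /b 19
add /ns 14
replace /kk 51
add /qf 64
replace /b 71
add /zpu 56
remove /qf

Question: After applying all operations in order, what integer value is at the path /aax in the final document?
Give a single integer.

After op 1 (remove /kk/n): {"aax":{"lkn":90,"wkq":18,"xna":65},"kk":{"b":61,"vi":38}}
After op 2 (add /aax/sc 12): {"aax":{"lkn":90,"sc":12,"wkq":18,"xna":65},"kk":{"b":61,"vi":38}}
After op 3 (add /b 16): {"aax":{"lkn":90,"sc":12,"wkq":18,"xna":65},"b":16,"kk":{"b":61,"vi":38}}
After op 4 (remove /aax/lkn): {"aax":{"sc":12,"wkq":18,"xna":65},"b":16,"kk":{"b":61,"vi":38}}
After op 5 (add /aax/tf 55): {"aax":{"sc":12,"tf":55,"wkq":18,"xna":65},"b":16,"kk":{"b":61,"vi":38}}
After op 6 (replace /aax/xna 39): {"aax":{"sc":12,"tf":55,"wkq":18,"xna":39},"b":16,"kk":{"b":61,"vi":38}}
After op 7 (add /kk/p 8): {"aax":{"sc":12,"tf":55,"wkq":18,"xna":39},"b":16,"kk":{"b":61,"p":8,"vi":38}}
After op 8 (replace /kk 62): {"aax":{"sc":12,"tf":55,"wkq":18,"xna":39},"b":16,"kk":62}
After op 9 (replace /aax/tf 87): {"aax":{"sc":12,"tf":87,"wkq":18,"xna":39},"b":16,"kk":62}
After op 10 (add /aax 66): {"aax":66,"b":16,"kk":62}
After op 11 (replace /b 19): {"aax":66,"b":19,"kk":62}
After op 12 (add /ns 14): {"aax":66,"b":19,"kk":62,"ns":14}
After op 13 (replace /kk 51): {"aax":66,"b":19,"kk":51,"ns":14}
After op 14 (add /qf 64): {"aax":66,"b":19,"kk":51,"ns":14,"qf":64}
After op 15 (replace /b 71): {"aax":66,"b":71,"kk":51,"ns":14,"qf":64}
After op 16 (add /zpu 56): {"aax":66,"b":71,"kk":51,"ns":14,"qf":64,"zpu":56}
After op 17 (remove /qf): {"aax":66,"b":71,"kk":51,"ns":14,"zpu":56}
Value at /aax: 66

Answer: 66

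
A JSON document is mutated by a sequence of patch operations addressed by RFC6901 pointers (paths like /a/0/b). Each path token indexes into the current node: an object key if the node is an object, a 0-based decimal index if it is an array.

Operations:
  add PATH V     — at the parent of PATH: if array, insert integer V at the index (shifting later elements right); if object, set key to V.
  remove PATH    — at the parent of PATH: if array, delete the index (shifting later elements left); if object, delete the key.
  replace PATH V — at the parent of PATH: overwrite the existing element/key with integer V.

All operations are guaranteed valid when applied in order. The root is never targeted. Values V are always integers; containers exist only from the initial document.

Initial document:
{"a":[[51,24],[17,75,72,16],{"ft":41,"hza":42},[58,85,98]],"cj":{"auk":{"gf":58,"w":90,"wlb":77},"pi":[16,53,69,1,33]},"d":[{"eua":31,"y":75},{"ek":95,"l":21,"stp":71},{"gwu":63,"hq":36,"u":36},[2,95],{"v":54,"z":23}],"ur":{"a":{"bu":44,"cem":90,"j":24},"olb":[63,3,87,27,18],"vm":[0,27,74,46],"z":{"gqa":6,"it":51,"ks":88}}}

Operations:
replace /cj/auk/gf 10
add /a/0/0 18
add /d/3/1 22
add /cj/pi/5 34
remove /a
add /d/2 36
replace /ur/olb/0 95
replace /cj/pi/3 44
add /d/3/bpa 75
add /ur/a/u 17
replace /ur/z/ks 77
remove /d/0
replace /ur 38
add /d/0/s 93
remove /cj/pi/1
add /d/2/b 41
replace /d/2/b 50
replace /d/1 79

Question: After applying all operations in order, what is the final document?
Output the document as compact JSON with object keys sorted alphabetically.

Answer: {"cj":{"auk":{"gf":10,"w":90,"wlb":77},"pi":[16,69,44,33,34]},"d":[{"ek":95,"l":21,"s":93,"stp":71},79,{"b":50,"bpa":75,"gwu":63,"hq":36,"u":36},[2,22,95],{"v":54,"z":23}],"ur":38}

Derivation:
After op 1 (replace /cj/auk/gf 10): {"a":[[51,24],[17,75,72,16],{"ft":41,"hza":42},[58,85,98]],"cj":{"auk":{"gf":10,"w":90,"wlb":77},"pi":[16,53,69,1,33]},"d":[{"eua":31,"y":75},{"ek":95,"l":21,"stp":71},{"gwu":63,"hq":36,"u":36},[2,95],{"v":54,"z":23}],"ur":{"a":{"bu":44,"cem":90,"j":24},"olb":[63,3,87,27,18],"vm":[0,27,74,46],"z":{"gqa":6,"it":51,"ks":88}}}
After op 2 (add /a/0/0 18): {"a":[[18,51,24],[17,75,72,16],{"ft":41,"hza":42},[58,85,98]],"cj":{"auk":{"gf":10,"w":90,"wlb":77},"pi":[16,53,69,1,33]},"d":[{"eua":31,"y":75},{"ek":95,"l":21,"stp":71},{"gwu":63,"hq":36,"u":36},[2,95],{"v":54,"z":23}],"ur":{"a":{"bu":44,"cem":90,"j":24},"olb":[63,3,87,27,18],"vm":[0,27,74,46],"z":{"gqa":6,"it":51,"ks":88}}}
After op 3 (add /d/3/1 22): {"a":[[18,51,24],[17,75,72,16],{"ft":41,"hza":42},[58,85,98]],"cj":{"auk":{"gf":10,"w":90,"wlb":77},"pi":[16,53,69,1,33]},"d":[{"eua":31,"y":75},{"ek":95,"l":21,"stp":71},{"gwu":63,"hq":36,"u":36},[2,22,95],{"v":54,"z":23}],"ur":{"a":{"bu":44,"cem":90,"j":24},"olb":[63,3,87,27,18],"vm":[0,27,74,46],"z":{"gqa":6,"it":51,"ks":88}}}
After op 4 (add /cj/pi/5 34): {"a":[[18,51,24],[17,75,72,16],{"ft":41,"hza":42},[58,85,98]],"cj":{"auk":{"gf":10,"w":90,"wlb":77},"pi":[16,53,69,1,33,34]},"d":[{"eua":31,"y":75},{"ek":95,"l":21,"stp":71},{"gwu":63,"hq":36,"u":36},[2,22,95],{"v":54,"z":23}],"ur":{"a":{"bu":44,"cem":90,"j":24},"olb":[63,3,87,27,18],"vm":[0,27,74,46],"z":{"gqa":6,"it":51,"ks":88}}}
After op 5 (remove /a): {"cj":{"auk":{"gf":10,"w":90,"wlb":77},"pi":[16,53,69,1,33,34]},"d":[{"eua":31,"y":75},{"ek":95,"l":21,"stp":71},{"gwu":63,"hq":36,"u":36},[2,22,95],{"v":54,"z":23}],"ur":{"a":{"bu":44,"cem":90,"j":24},"olb":[63,3,87,27,18],"vm":[0,27,74,46],"z":{"gqa":6,"it":51,"ks":88}}}
After op 6 (add /d/2 36): {"cj":{"auk":{"gf":10,"w":90,"wlb":77},"pi":[16,53,69,1,33,34]},"d":[{"eua":31,"y":75},{"ek":95,"l":21,"stp":71},36,{"gwu":63,"hq":36,"u":36},[2,22,95],{"v":54,"z":23}],"ur":{"a":{"bu":44,"cem":90,"j":24},"olb":[63,3,87,27,18],"vm":[0,27,74,46],"z":{"gqa":6,"it":51,"ks":88}}}
After op 7 (replace /ur/olb/0 95): {"cj":{"auk":{"gf":10,"w":90,"wlb":77},"pi":[16,53,69,1,33,34]},"d":[{"eua":31,"y":75},{"ek":95,"l":21,"stp":71},36,{"gwu":63,"hq":36,"u":36},[2,22,95],{"v":54,"z":23}],"ur":{"a":{"bu":44,"cem":90,"j":24},"olb":[95,3,87,27,18],"vm":[0,27,74,46],"z":{"gqa":6,"it":51,"ks":88}}}
After op 8 (replace /cj/pi/3 44): {"cj":{"auk":{"gf":10,"w":90,"wlb":77},"pi":[16,53,69,44,33,34]},"d":[{"eua":31,"y":75},{"ek":95,"l":21,"stp":71},36,{"gwu":63,"hq":36,"u":36},[2,22,95],{"v":54,"z":23}],"ur":{"a":{"bu":44,"cem":90,"j":24},"olb":[95,3,87,27,18],"vm":[0,27,74,46],"z":{"gqa":6,"it":51,"ks":88}}}
After op 9 (add /d/3/bpa 75): {"cj":{"auk":{"gf":10,"w":90,"wlb":77},"pi":[16,53,69,44,33,34]},"d":[{"eua":31,"y":75},{"ek":95,"l":21,"stp":71},36,{"bpa":75,"gwu":63,"hq":36,"u":36},[2,22,95],{"v":54,"z":23}],"ur":{"a":{"bu":44,"cem":90,"j":24},"olb":[95,3,87,27,18],"vm":[0,27,74,46],"z":{"gqa":6,"it":51,"ks":88}}}
After op 10 (add /ur/a/u 17): {"cj":{"auk":{"gf":10,"w":90,"wlb":77},"pi":[16,53,69,44,33,34]},"d":[{"eua":31,"y":75},{"ek":95,"l":21,"stp":71},36,{"bpa":75,"gwu":63,"hq":36,"u":36},[2,22,95],{"v":54,"z":23}],"ur":{"a":{"bu":44,"cem":90,"j":24,"u":17},"olb":[95,3,87,27,18],"vm":[0,27,74,46],"z":{"gqa":6,"it":51,"ks":88}}}
After op 11 (replace /ur/z/ks 77): {"cj":{"auk":{"gf":10,"w":90,"wlb":77},"pi":[16,53,69,44,33,34]},"d":[{"eua":31,"y":75},{"ek":95,"l":21,"stp":71},36,{"bpa":75,"gwu":63,"hq":36,"u":36},[2,22,95],{"v":54,"z":23}],"ur":{"a":{"bu":44,"cem":90,"j":24,"u":17},"olb":[95,3,87,27,18],"vm":[0,27,74,46],"z":{"gqa":6,"it":51,"ks":77}}}
After op 12 (remove /d/0): {"cj":{"auk":{"gf":10,"w":90,"wlb":77},"pi":[16,53,69,44,33,34]},"d":[{"ek":95,"l":21,"stp":71},36,{"bpa":75,"gwu":63,"hq":36,"u":36},[2,22,95],{"v":54,"z":23}],"ur":{"a":{"bu":44,"cem":90,"j":24,"u":17},"olb":[95,3,87,27,18],"vm":[0,27,74,46],"z":{"gqa":6,"it":51,"ks":77}}}
After op 13 (replace /ur 38): {"cj":{"auk":{"gf":10,"w":90,"wlb":77},"pi":[16,53,69,44,33,34]},"d":[{"ek":95,"l":21,"stp":71},36,{"bpa":75,"gwu":63,"hq":36,"u":36},[2,22,95],{"v":54,"z":23}],"ur":38}
After op 14 (add /d/0/s 93): {"cj":{"auk":{"gf":10,"w":90,"wlb":77},"pi":[16,53,69,44,33,34]},"d":[{"ek":95,"l":21,"s":93,"stp":71},36,{"bpa":75,"gwu":63,"hq":36,"u":36},[2,22,95],{"v":54,"z":23}],"ur":38}
After op 15 (remove /cj/pi/1): {"cj":{"auk":{"gf":10,"w":90,"wlb":77},"pi":[16,69,44,33,34]},"d":[{"ek":95,"l":21,"s":93,"stp":71},36,{"bpa":75,"gwu":63,"hq":36,"u":36},[2,22,95],{"v":54,"z":23}],"ur":38}
After op 16 (add /d/2/b 41): {"cj":{"auk":{"gf":10,"w":90,"wlb":77},"pi":[16,69,44,33,34]},"d":[{"ek":95,"l":21,"s":93,"stp":71},36,{"b":41,"bpa":75,"gwu":63,"hq":36,"u":36},[2,22,95],{"v":54,"z":23}],"ur":38}
After op 17 (replace /d/2/b 50): {"cj":{"auk":{"gf":10,"w":90,"wlb":77},"pi":[16,69,44,33,34]},"d":[{"ek":95,"l":21,"s":93,"stp":71},36,{"b":50,"bpa":75,"gwu":63,"hq":36,"u":36},[2,22,95],{"v":54,"z":23}],"ur":38}
After op 18 (replace /d/1 79): {"cj":{"auk":{"gf":10,"w":90,"wlb":77},"pi":[16,69,44,33,34]},"d":[{"ek":95,"l":21,"s":93,"stp":71},79,{"b":50,"bpa":75,"gwu":63,"hq":36,"u":36},[2,22,95],{"v":54,"z":23}],"ur":38}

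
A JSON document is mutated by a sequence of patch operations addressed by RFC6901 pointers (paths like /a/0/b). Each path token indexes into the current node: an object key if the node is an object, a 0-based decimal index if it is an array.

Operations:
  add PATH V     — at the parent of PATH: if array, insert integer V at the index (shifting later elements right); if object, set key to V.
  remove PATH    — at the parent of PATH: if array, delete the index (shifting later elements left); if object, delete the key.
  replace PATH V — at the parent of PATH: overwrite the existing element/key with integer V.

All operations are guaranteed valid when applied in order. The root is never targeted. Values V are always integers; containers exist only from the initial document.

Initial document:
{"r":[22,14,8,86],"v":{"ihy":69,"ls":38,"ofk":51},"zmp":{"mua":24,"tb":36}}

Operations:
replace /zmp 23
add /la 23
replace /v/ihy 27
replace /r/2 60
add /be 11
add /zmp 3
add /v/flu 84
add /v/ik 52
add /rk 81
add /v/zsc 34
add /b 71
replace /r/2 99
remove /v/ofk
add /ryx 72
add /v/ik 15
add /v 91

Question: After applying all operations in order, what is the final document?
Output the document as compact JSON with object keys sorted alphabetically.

Answer: {"b":71,"be":11,"la":23,"r":[22,14,99,86],"rk":81,"ryx":72,"v":91,"zmp":3}

Derivation:
After op 1 (replace /zmp 23): {"r":[22,14,8,86],"v":{"ihy":69,"ls":38,"ofk":51},"zmp":23}
After op 2 (add /la 23): {"la":23,"r":[22,14,8,86],"v":{"ihy":69,"ls":38,"ofk":51},"zmp":23}
After op 3 (replace /v/ihy 27): {"la":23,"r":[22,14,8,86],"v":{"ihy":27,"ls":38,"ofk":51},"zmp":23}
After op 4 (replace /r/2 60): {"la":23,"r":[22,14,60,86],"v":{"ihy":27,"ls":38,"ofk":51},"zmp":23}
After op 5 (add /be 11): {"be":11,"la":23,"r":[22,14,60,86],"v":{"ihy":27,"ls":38,"ofk":51},"zmp":23}
After op 6 (add /zmp 3): {"be":11,"la":23,"r":[22,14,60,86],"v":{"ihy":27,"ls":38,"ofk":51},"zmp":3}
After op 7 (add /v/flu 84): {"be":11,"la":23,"r":[22,14,60,86],"v":{"flu":84,"ihy":27,"ls":38,"ofk":51},"zmp":3}
After op 8 (add /v/ik 52): {"be":11,"la":23,"r":[22,14,60,86],"v":{"flu":84,"ihy":27,"ik":52,"ls":38,"ofk":51},"zmp":3}
After op 9 (add /rk 81): {"be":11,"la":23,"r":[22,14,60,86],"rk":81,"v":{"flu":84,"ihy":27,"ik":52,"ls":38,"ofk":51},"zmp":3}
After op 10 (add /v/zsc 34): {"be":11,"la":23,"r":[22,14,60,86],"rk":81,"v":{"flu":84,"ihy":27,"ik":52,"ls":38,"ofk":51,"zsc":34},"zmp":3}
After op 11 (add /b 71): {"b":71,"be":11,"la":23,"r":[22,14,60,86],"rk":81,"v":{"flu":84,"ihy":27,"ik":52,"ls":38,"ofk":51,"zsc":34},"zmp":3}
After op 12 (replace /r/2 99): {"b":71,"be":11,"la":23,"r":[22,14,99,86],"rk":81,"v":{"flu":84,"ihy":27,"ik":52,"ls":38,"ofk":51,"zsc":34},"zmp":3}
After op 13 (remove /v/ofk): {"b":71,"be":11,"la":23,"r":[22,14,99,86],"rk":81,"v":{"flu":84,"ihy":27,"ik":52,"ls":38,"zsc":34},"zmp":3}
After op 14 (add /ryx 72): {"b":71,"be":11,"la":23,"r":[22,14,99,86],"rk":81,"ryx":72,"v":{"flu":84,"ihy":27,"ik":52,"ls":38,"zsc":34},"zmp":3}
After op 15 (add /v/ik 15): {"b":71,"be":11,"la":23,"r":[22,14,99,86],"rk":81,"ryx":72,"v":{"flu":84,"ihy":27,"ik":15,"ls":38,"zsc":34},"zmp":3}
After op 16 (add /v 91): {"b":71,"be":11,"la":23,"r":[22,14,99,86],"rk":81,"ryx":72,"v":91,"zmp":3}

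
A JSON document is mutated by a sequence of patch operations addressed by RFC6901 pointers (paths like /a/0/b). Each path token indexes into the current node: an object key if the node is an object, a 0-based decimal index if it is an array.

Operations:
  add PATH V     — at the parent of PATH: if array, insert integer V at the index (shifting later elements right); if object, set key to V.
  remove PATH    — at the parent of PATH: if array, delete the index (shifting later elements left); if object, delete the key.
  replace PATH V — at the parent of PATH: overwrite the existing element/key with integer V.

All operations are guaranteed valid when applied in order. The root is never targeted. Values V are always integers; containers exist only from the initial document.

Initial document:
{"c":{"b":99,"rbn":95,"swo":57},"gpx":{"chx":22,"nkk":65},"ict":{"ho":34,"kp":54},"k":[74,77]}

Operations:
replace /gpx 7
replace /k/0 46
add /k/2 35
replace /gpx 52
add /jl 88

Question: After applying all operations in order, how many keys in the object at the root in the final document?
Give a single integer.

Answer: 5

Derivation:
After op 1 (replace /gpx 7): {"c":{"b":99,"rbn":95,"swo":57},"gpx":7,"ict":{"ho":34,"kp":54},"k":[74,77]}
After op 2 (replace /k/0 46): {"c":{"b":99,"rbn":95,"swo":57},"gpx":7,"ict":{"ho":34,"kp":54},"k":[46,77]}
After op 3 (add /k/2 35): {"c":{"b":99,"rbn":95,"swo":57},"gpx":7,"ict":{"ho":34,"kp":54},"k":[46,77,35]}
After op 4 (replace /gpx 52): {"c":{"b":99,"rbn":95,"swo":57},"gpx":52,"ict":{"ho":34,"kp":54},"k":[46,77,35]}
After op 5 (add /jl 88): {"c":{"b":99,"rbn":95,"swo":57},"gpx":52,"ict":{"ho":34,"kp":54},"jl":88,"k":[46,77,35]}
Size at the root: 5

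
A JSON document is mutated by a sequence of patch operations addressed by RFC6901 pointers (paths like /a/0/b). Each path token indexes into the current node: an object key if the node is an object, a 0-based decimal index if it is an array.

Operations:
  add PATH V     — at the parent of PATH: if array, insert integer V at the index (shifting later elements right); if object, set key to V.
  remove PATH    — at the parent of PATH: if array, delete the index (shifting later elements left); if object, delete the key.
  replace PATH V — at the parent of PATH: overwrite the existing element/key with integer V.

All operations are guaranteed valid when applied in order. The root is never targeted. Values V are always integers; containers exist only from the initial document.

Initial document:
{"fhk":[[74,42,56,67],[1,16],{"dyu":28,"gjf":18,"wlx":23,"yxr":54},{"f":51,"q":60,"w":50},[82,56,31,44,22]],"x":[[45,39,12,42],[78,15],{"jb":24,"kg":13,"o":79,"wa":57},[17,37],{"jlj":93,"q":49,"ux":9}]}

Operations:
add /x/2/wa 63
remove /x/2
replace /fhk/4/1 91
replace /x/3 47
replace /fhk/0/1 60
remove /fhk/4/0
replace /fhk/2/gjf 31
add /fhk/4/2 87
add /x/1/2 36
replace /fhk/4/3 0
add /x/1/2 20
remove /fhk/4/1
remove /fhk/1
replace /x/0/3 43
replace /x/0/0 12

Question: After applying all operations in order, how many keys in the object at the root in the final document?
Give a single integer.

After op 1 (add /x/2/wa 63): {"fhk":[[74,42,56,67],[1,16],{"dyu":28,"gjf":18,"wlx":23,"yxr":54},{"f":51,"q":60,"w":50},[82,56,31,44,22]],"x":[[45,39,12,42],[78,15],{"jb":24,"kg":13,"o":79,"wa":63},[17,37],{"jlj":93,"q":49,"ux":9}]}
After op 2 (remove /x/2): {"fhk":[[74,42,56,67],[1,16],{"dyu":28,"gjf":18,"wlx":23,"yxr":54},{"f":51,"q":60,"w":50},[82,56,31,44,22]],"x":[[45,39,12,42],[78,15],[17,37],{"jlj":93,"q":49,"ux":9}]}
After op 3 (replace /fhk/4/1 91): {"fhk":[[74,42,56,67],[1,16],{"dyu":28,"gjf":18,"wlx":23,"yxr":54},{"f":51,"q":60,"w":50},[82,91,31,44,22]],"x":[[45,39,12,42],[78,15],[17,37],{"jlj":93,"q":49,"ux":9}]}
After op 4 (replace /x/3 47): {"fhk":[[74,42,56,67],[1,16],{"dyu":28,"gjf":18,"wlx":23,"yxr":54},{"f":51,"q":60,"w":50},[82,91,31,44,22]],"x":[[45,39,12,42],[78,15],[17,37],47]}
After op 5 (replace /fhk/0/1 60): {"fhk":[[74,60,56,67],[1,16],{"dyu":28,"gjf":18,"wlx":23,"yxr":54},{"f":51,"q":60,"w":50},[82,91,31,44,22]],"x":[[45,39,12,42],[78,15],[17,37],47]}
After op 6 (remove /fhk/4/0): {"fhk":[[74,60,56,67],[1,16],{"dyu":28,"gjf":18,"wlx":23,"yxr":54},{"f":51,"q":60,"w":50},[91,31,44,22]],"x":[[45,39,12,42],[78,15],[17,37],47]}
After op 7 (replace /fhk/2/gjf 31): {"fhk":[[74,60,56,67],[1,16],{"dyu":28,"gjf":31,"wlx":23,"yxr":54},{"f":51,"q":60,"w":50},[91,31,44,22]],"x":[[45,39,12,42],[78,15],[17,37],47]}
After op 8 (add /fhk/4/2 87): {"fhk":[[74,60,56,67],[1,16],{"dyu":28,"gjf":31,"wlx":23,"yxr":54},{"f":51,"q":60,"w":50},[91,31,87,44,22]],"x":[[45,39,12,42],[78,15],[17,37],47]}
After op 9 (add /x/1/2 36): {"fhk":[[74,60,56,67],[1,16],{"dyu":28,"gjf":31,"wlx":23,"yxr":54},{"f":51,"q":60,"w":50},[91,31,87,44,22]],"x":[[45,39,12,42],[78,15,36],[17,37],47]}
After op 10 (replace /fhk/4/3 0): {"fhk":[[74,60,56,67],[1,16],{"dyu":28,"gjf":31,"wlx":23,"yxr":54},{"f":51,"q":60,"w":50},[91,31,87,0,22]],"x":[[45,39,12,42],[78,15,36],[17,37],47]}
After op 11 (add /x/1/2 20): {"fhk":[[74,60,56,67],[1,16],{"dyu":28,"gjf":31,"wlx":23,"yxr":54},{"f":51,"q":60,"w":50},[91,31,87,0,22]],"x":[[45,39,12,42],[78,15,20,36],[17,37],47]}
After op 12 (remove /fhk/4/1): {"fhk":[[74,60,56,67],[1,16],{"dyu":28,"gjf":31,"wlx":23,"yxr":54},{"f":51,"q":60,"w":50},[91,87,0,22]],"x":[[45,39,12,42],[78,15,20,36],[17,37],47]}
After op 13 (remove /fhk/1): {"fhk":[[74,60,56,67],{"dyu":28,"gjf":31,"wlx":23,"yxr":54},{"f":51,"q":60,"w":50},[91,87,0,22]],"x":[[45,39,12,42],[78,15,20,36],[17,37],47]}
After op 14 (replace /x/0/3 43): {"fhk":[[74,60,56,67],{"dyu":28,"gjf":31,"wlx":23,"yxr":54},{"f":51,"q":60,"w":50},[91,87,0,22]],"x":[[45,39,12,43],[78,15,20,36],[17,37],47]}
After op 15 (replace /x/0/0 12): {"fhk":[[74,60,56,67],{"dyu":28,"gjf":31,"wlx":23,"yxr":54},{"f":51,"q":60,"w":50},[91,87,0,22]],"x":[[12,39,12,43],[78,15,20,36],[17,37],47]}
Size at the root: 2

Answer: 2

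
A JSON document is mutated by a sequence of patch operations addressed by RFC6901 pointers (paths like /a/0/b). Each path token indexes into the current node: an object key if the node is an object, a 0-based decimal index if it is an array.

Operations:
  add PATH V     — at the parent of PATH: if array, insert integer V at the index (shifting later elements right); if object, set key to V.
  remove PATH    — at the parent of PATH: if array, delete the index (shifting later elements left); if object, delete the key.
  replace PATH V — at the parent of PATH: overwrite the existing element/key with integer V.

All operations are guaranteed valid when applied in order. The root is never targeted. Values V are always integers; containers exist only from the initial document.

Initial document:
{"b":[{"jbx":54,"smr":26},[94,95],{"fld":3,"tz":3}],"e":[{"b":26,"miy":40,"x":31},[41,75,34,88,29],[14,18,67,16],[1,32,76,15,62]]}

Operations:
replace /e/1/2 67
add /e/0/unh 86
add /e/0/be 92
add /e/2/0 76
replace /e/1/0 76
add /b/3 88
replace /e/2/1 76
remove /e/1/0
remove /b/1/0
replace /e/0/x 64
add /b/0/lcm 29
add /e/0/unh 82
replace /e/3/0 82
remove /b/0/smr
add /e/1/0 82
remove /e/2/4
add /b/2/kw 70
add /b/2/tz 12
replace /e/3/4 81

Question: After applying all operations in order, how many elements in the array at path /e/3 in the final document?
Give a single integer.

Answer: 5

Derivation:
After op 1 (replace /e/1/2 67): {"b":[{"jbx":54,"smr":26},[94,95],{"fld":3,"tz":3}],"e":[{"b":26,"miy":40,"x":31},[41,75,67,88,29],[14,18,67,16],[1,32,76,15,62]]}
After op 2 (add /e/0/unh 86): {"b":[{"jbx":54,"smr":26},[94,95],{"fld":3,"tz":3}],"e":[{"b":26,"miy":40,"unh":86,"x":31},[41,75,67,88,29],[14,18,67,16],[1,32,76,15,62]]}
After op 3 (add /e/0/be 92): {"b":[{"jbx":54,"smr":26},[94,95],{"fld":3,"tz":3}],"e":[{"b":26,"be":92,"miy":40,"unh":86,"x":31},[41,75,67,88,29],[14,18,67,16],[1,32,76,15,62]]}
After op 4 (add /e/2/0 76): {"b":[{"jbx":54,"smr":26},[94,95],{"fld":3,"tz":3}],"e":[{"b":26,"be":92,"miy":40,"unh":86,"x":31},[41,75,67,88,29],[76,14,18,67,16],[1,32,76,15,62]]}
After op 5 (replace /e/1/0 76): {"b":[{"jbx":54,"smr":26},[94,95],{"fld":3,"tz":3}],"e":[{"b":26,"be":92,"miy":40,"unh":86,"x":31},[76,75,67,88,29],[76,14,18,67,16],[1,32,76,15,62]]}
After op 6 (add /b/3 88): {"b":[{"jbx":54,"smr":26},[94,95],{"fld":3,"tz":3},88],"e":[{"b":26,"be":92,"miy":40,"unh":86,"x":31},[76,75,67,88,29],[76,14,18,67,16],[1,32,76,15,62]]}
After op 7 (replace /e/2/1 76): {"b":[{"jbx":54,"smr":26},[94,95],{"fld":3,"tz":3},88],"e":[{"b":26,"be":92,"miy":40,"unh":86,"x":31},[76,75,67,88,29],[76,76,18,67,16],[1,32,76,15,62]]}
After op 8 (remove /e/1/0): {"b":[{"jbx":54,"smr":26},[94,95],{"fld":3,"tz":3},88],"e":[{"b":26,"be":92,"miy":40,"unh":86,"x":31},[75,67,88,29],[76,76,18,67,16],[1,32,76,15,62]]}
After op 9 (remove /b/1/0): {"b":[{"jbx":54,"smr":26},[95],{"fld":3,"tz":3},88],"e":[{"b":26,"be":92,"miy":40,"unh":86,"x":31},[75,67,88,29],[76,76,18,67,16],[1,32,76,15,62]]}
After op 10 (replace /e/0/x 64): {"b":[{"jbx":54,"smr":26},[95],{"fld":3,"tz":3},88],"e":[{"b":26,"be":92,"miy":40,"unh":86,"x":64},[75,67,88,29],[76,76,18,67,16],[1,32,76,15,62]]}
After op 11 (add /b/0/lcm 29): {"b":[{"jbx":54,"lcm":29,"smr":26},[95],{"fld":3,"tz":3},88],"e":[{"b":26,"be":92,"miy":40,"unh":86,"x":64},[75,67,88,29],[76,76,18,67,16],[1,32,76,15,62]]}
After op 12 (add /e/0/unh 82): {"b":[{"jbx":54,"lcm":29,"smr":26},[95],{"fld":3,"tz":3},88],"e":[{"b":26,"be":92,"miy":40,"unh":82,"x":64},[75,67,88,29],[76,76,18,67,16],[1,32,76,15,62]]}
After op 13 (replace /e/3/0 82): {"b":[{"jbx":54,"lcm":29,"smr":26},[95],{"fld":3,"tz":3},88],"e":[{"b":26,"be":92,"miy":40,"unh":82,"x":64},[75,67,88,29],[76,76,18,67,16],[82,32,76,15,62]]}
After op 14 (remove /b/0/smr): {"b":[{"jbx":54,"lcm":29},[95],{"fld":3,"tz":3},88],"e":[{"b":26,"be":92,"miy":40,"unh":82,"x":64},[75,67,88,29],[76,76,18,67,16],[82,32,76,15,62]]}
After op 15 (add /e/1/0 82): {"b":[{"jbx":54,"lcm":29},[95],{"fld":3,"tz":3},88],"e":[{"b":26,"be":92,"miy":40,"unh":82,"x":64},[82,75,67,88,29],[76,76,18,67,16],[82,32,76,15,62]]}
After op 16 (remove /e/2/4): {"b":[{"jbx":54,"lcm":29},[95],{"fld":3,"tz":3},88],"e":[{"b":26,"be":92,"miy":40,"unh":82,"x":64},[82,75,67,88,29],[76,76,18,67],[82,32,76,15,62]]}
After op 17 (add /b/2/kw 70): {"b":[{"jbx":54,"lcm":29},[95],{"fld":3,"kw":70,"tz":3},88],"e":[{"b":26,"be":92,"miy":40,"unh":82,"x":64},[82,75,67,88,29],[76,76,18,67],[82,32,76,15,62]]}
After op 18 (add /b/2/tz 12): {"b":[{"jbx":54,"lcm":29},[95],{"fld":3,"kw":70,"tz":12},88],"e":[{"b":26,"be":92,"miy":40,"unh":82,"x":64},[82,75,67,88,29],[76,76,18,67],[82,32,76,15,62]]}
After op 19 (replace /e/3/4 81): {"b":[{"jbx":54,"lcm":29},[95],{"fld":3,"kw":70,"tz":12},88],"e":[{"b":26,"be":92,"miy":40,"unh":82,"x":64},[82,75,67,88,29],[76,76,18,67],[82,32,76,15,81]]}
Size at path /e/3: 5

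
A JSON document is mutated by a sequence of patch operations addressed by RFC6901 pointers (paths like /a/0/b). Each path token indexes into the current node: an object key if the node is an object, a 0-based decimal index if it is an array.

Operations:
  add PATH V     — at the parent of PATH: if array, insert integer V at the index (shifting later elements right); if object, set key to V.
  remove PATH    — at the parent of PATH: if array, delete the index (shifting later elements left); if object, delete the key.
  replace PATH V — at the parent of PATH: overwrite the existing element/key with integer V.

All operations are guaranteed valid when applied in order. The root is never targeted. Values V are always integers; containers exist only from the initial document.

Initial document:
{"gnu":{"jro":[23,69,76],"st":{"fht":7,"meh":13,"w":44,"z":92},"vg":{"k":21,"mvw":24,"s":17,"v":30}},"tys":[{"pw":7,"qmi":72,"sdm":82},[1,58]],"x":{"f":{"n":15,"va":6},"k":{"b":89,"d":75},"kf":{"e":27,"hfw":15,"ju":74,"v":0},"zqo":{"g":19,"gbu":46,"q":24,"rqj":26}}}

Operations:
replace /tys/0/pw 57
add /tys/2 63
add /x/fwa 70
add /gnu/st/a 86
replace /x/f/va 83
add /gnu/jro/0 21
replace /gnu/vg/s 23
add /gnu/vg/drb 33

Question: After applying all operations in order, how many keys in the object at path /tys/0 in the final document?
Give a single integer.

After op 1 (replace /tys/0/pw 57): {"gnu":{"jro":[23,69,76],"st":{"fht":7,"meh":13,"w":44,"z":92},"vg":{"k":21,"mvw":24,"s":17,"v":30}},"tys":[{"pw":57,"qmi":72,"sdm":82},[1,58]],"x":{"f":{"n":15,"va":6},"k":{"b":89,"d":75},"kf":{"e":27,"hfw":15,"ju":74,"v":0},"zqo":{"g":19,"gbu":46,"q":24,"rqj":26}}}
After op 2 (add /tys/2 63): {"gnu":{"jro":[23,69,76],"st":{"fht":7,"meh":13,"w":44,"z":92},"vg":{"k":21,"mvw":24,"s":17,"v":30}},"tys":[{"pw":57,"qmi":72,"sdm":82},[1,58],63],"x":{"f":{"n":15,"va":6},"k":{"b":89,"d":75},"kf":{"e":27,"hfw":15,"ju":74,"v":0},"zqo":{"g":19,"gbu":46,"q":24,"rqj":26}}}
After op 3 (add /x/fwa 70): {"gnu":{"jro":[23,69,76],"st":{"fht":7,"meh":13,"w":44,"z":92},"vg":{"k":21,"mvw":24,"s":17,"v":30}},"tys":[{"pw":57,"qmi":72,"sdm":82},[1,58],63],"x":{"f":{"n":15,"va":6},"fwa":70,"k":{"b":89,"d":75},"kf":{"e":27,"hfw":15,"ju":74,"v":0},"zqo":{"g":19,"gbu":46,"q":24,"rqj":26}}}
After op 4 (add /gnu/st/a 86): {"gnu":{"jro":[23,69,76],"st":{"a":86,"fht":7,"meh":13,"w":44,"z":92},"vg":{"k":21,"mvw":24,"s":17,"v":30}},"tys":[{"pw":57,"qmi":72,"sdm":82},[1,58],63],"x":{"f":{"n":15,"va":6},"fwa":70,"k":{"b":89,"d":75},"kf":{"e":27,"hfw":15,"ju":74,"v":0},"zqo":{"g":19,"gbu":46,"q":24,"rqj":26}}}
After op 5 (replace /x/f/va 83): {"gnu":{"jro":[23,69,76],"st":{"a":86,"fht":7,"meh":13,"w":44,"z":92},"vg":{"k":21,"mvw":24,"s":17,"v":30}},"tys":[{"pw":57,"qmi":72,"sdm":82},[1,58],63],"x":{"f":{"n":15,"va":83},"fwa":70,"k":{"b":89,"d":75},"kf":{"e":27,"hfw":15,"ju":74,"v":0},"zqo":{"g":19,"gbu":46,"q":24,"rqj":26}}}
After op 6 (add /gnu/jro/0 21): {"gnu":{"jro":[21,23,69,76],"st":{"a":86,"fht":7,"meh":13,"w":44,"z":92},"vg":{"k":21,"mvw":24,"s":17,"v":30}},"tys":[{"pw":57,"qmi":72,"sdm":82},[1,58],63],"x":{"f":{"n":15,"va":83},"fwa":70,"k":{"b":89,"d":75},"kf":{"e":27,"hfw":15,"ju":74,"v":0},"zqo":{"g":19,"gbu":46,"q":24,"rqj":26}}}
After op 7 (replace /gnu/vg/s 23): {"gnu":{"jro":[21,23,69,76],"st":{"a":86,"fht":7,"meh":13,"w":44,"z":92},"vg":{"k":21,"mvw":24,"s":23,"v":30}},"tys":[{"pw":57,"qmi":72,"sdm":82},[1,58],63],"x":{"f":{"n":15,"va":83},"fwa":70,"k":{"b":89,"d":75},"kf":{"e":27,"hfw":15,"ju":74,"v":0},"zqo":{"g":19,"gbu":46,"q":24,"rqj":26}}}
After op 8 (add /gnu/vg/drb 33): {"gnu":{"jro":[21,23,69,76],"st":{"a":86,"fht":7,"meh":13,"w":44,"z":92},"vg":{"drb":33,"k":21,"mvw":24,"s":23,"v":30}},"tys":[{"pw":57,"qmi":72,"sdm":82},[1,58],63],"x":{"f":{"n":15,"va":83},"fwa":70,"k":{"b":89,"d":75},"kf":{"e":27,"hfw":15,"ju":74,"v":0},"zqo":{"g":19,"gbu":46,"q":24,"rqj":26}}}
Size at path /tys/0: 3

Answer: 3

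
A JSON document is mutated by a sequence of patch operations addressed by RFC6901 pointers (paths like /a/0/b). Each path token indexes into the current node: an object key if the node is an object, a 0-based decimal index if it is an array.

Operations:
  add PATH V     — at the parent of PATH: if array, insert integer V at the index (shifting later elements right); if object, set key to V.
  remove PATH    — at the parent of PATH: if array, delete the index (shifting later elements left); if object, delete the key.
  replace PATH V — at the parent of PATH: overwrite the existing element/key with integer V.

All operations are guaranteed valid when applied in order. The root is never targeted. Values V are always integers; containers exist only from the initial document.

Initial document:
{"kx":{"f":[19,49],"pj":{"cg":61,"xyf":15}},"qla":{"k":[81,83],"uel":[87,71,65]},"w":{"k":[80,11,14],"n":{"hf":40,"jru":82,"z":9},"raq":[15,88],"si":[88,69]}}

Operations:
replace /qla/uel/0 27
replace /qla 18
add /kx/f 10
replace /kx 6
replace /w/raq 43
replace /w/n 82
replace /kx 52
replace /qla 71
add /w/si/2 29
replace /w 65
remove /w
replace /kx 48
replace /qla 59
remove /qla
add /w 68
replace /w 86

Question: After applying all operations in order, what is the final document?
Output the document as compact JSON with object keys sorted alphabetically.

After op 1 (replace /qla/uel/0 27): {"kx":{"f":[19,49],"pj":{"cg":61,"xyf":15}},"qla":{"k":[81,83],"uel":[27,71,65]},"w":{"k":[80,11,14],"n":{"hf":40,"jru":82,"z":9},"raq":[15,88],"si":[88,69]}}
After op 2 (replace /qla 18): {"kx":{"f":[19,49],"pj":{"cg":61,"xyf":15}},"qla":18,"w":{"k":[80,11,14],"n":{"hf":40,"jru":82,"z":9},"raq":[15,88],"si":[88,69]}}
After op 3 (add /kx/f 10): {"kx":{"f":10,"pj":{"cg":61,"xyf":15}},"qla":18,"w":{"k":[80,11,14],"n":{"hf":40,"jru":82,"z":9},"raq":[15,88],"si":[88,69]}}
After op 4 (replace /kx 6): {"kx":6,"qla":18,"w":{"k":[80,11,14],"n":{"hf":40,"jru":82,"z":9},"raq":[15,88],"si":[88,69]}}
After op 5 (replace /w/raq 43): {"kx":6,"qla":18,"w":{"k":[80,11,14],"n":{"hf":40,"jru":82,"z":9},"raq":43,"si":[88,69]}}
After op 6 (replace /w/n 82): {"kx":6,"qla":18,"w":{"k":[80,11,14],"n":82,"raq":43,"si":[88,69]}}
After op 7 (replace /kx 52): {"kx":52,"qla":18,"w":{"k":[80,11,14],"n":82,"raq":43,"si":[88,69]}}
After op 8 (replace /qla 71): {"kx":52,"qla":71,"w":{"k":[80,11,14],"n":82,"raq":43,"si":[88,69]}}
After op 9 (add /w/si/2 29): {"kx":52,"qla":71,"w":{"k":[80,11,14],"n":82,"raq":43,"si":[88,69,29]}}
After op 10 (replace /w 65): {"kx":52,"qla":71,"w":65}
After op 11 (remove /w): {"kx":52,"qla":71}
After op 12 (replace /kx 48): {"kx":48,"qla":71}
After op 13 (replace /qla 59): {"kx":48,"qla":59}
After op 14 (remove /qla): {"kx":48}
After op 15 (add /w 68): {"kx":48,"w":68}
After op 16 (replace /w 86): {"kx":48,"w":86}

Answer: {"kx":48,"w":86}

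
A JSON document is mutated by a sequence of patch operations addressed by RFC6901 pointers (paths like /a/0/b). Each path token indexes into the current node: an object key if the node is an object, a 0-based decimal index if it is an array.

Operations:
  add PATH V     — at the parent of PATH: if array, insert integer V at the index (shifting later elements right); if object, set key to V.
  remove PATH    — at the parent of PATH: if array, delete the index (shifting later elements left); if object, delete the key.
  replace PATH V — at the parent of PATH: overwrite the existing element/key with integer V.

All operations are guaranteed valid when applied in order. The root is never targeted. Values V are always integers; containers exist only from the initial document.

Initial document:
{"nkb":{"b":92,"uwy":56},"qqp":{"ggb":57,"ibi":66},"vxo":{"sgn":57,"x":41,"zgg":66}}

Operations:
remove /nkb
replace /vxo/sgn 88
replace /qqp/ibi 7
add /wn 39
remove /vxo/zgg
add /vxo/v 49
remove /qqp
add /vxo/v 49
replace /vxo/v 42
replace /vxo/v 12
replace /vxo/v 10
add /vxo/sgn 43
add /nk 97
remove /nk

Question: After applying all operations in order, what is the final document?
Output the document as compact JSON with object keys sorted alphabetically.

Answer: {"vxo":{"sgn":43,"v":10,"x":41},"wn":39}

Derivation:
After op 1 (remove /nkb): {"qqp":{"ggb":57,"ibi":66},"vxo":{"sgn":57,"x":41,"zgg":66}}
After op 2 (replace /vxo/sgn 88): {"qqp":{"ggb":57,"ibi":66},"vxo":{"sgn":88,"x":41,"zgg":66}}
After op 3 (replace /qqp/ibi 7): {"qqp":{"ggb":57,"ibi":7},"vxo":{"sgn":88,"x":41,"zgg":66}}
After op 4 (add /wn 39): {"qqp":{"ggb":57,"ibi":7},"vxo":{"sgn":88,"x":41,"zgg":66},"wn":39}
After op 5 (remove /vxo/zgg): {"qqp":{"ggb":57,"ibi":7},"vxo":{"sgn":88,"x":41},"wn":39}
After op 6 (add /vxo/v 49): {"qqp":{"ggb":57,"ibi":7},"vxo":{"sgn":88,"v":49,"x":41},"wn":39}
After op 7 (remove /qqp): {"vxo":{"sgn":88,"v":49,"x":41},"wn":39}
After op 8 (add /vxo/v 49): {"vxo":{"sgn":88,"v":49,"x":41},"wn":39}
After op 9 (replace /vxo/v 42): {"vxo":{"sgn":88,"v":42,"x":41},"wn":39}
After op 10 (replace /vxo/v 12): {"vxo":{"sgn":88,"v":12,"x":41},"wn":39}
After op 11 (replace /vxo/v 10): {"vxo":{"sgn":88,"v":10,"x":41},"wn":39}
After op 12 (add /vxo/sgn 43): {"vxo":{"sgn":43,"v":10,"x":41},"wn":39}
After op 13 (add /nk 97): {"nk":97,"vxo":{"sgn":43,"v":10,"x":41},"wn":39}
After op 14 (remove /nk): {"vxo":{"sgn":43,"v":10,"x":41},"wn":39}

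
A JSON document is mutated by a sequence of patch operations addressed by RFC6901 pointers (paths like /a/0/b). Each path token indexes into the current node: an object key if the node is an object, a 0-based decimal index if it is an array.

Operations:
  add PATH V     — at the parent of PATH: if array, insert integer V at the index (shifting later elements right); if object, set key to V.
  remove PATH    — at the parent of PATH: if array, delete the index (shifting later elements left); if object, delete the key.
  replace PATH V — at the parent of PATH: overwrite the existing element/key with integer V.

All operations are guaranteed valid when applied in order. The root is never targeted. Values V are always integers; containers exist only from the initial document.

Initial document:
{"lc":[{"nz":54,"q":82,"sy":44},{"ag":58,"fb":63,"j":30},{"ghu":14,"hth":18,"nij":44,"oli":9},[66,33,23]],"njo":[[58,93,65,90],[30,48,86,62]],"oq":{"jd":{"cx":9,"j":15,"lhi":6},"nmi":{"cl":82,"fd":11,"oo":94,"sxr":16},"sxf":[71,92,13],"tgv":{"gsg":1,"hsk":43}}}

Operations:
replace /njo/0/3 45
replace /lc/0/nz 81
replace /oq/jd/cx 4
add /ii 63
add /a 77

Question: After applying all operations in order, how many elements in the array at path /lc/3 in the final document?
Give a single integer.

After op 1 (replace /njo/0/3 45): {"lc":[{"nz":54,"q":82,"sy":44},{"ag":58,"fb":63,"j":30},{"ghu":14,"hth":18,"nij":44,"oli":9},[66,33,23]],"njo":[[58,93,65,45],[30,48,86,62]],"oq":{"jd":{"cx":9,"j":15,"lhi":6},"nmi":{"cl":82,"fd":11,"oo":94,"sxr":16},"sxf":[71,92,13],"tgv":{"gsg":1,"hsk":43}}}
After op 2 (replace /lc/0/nz 81): {"lc":[{"nz":81,"q":82,"sy":44},{"ag":58,"fb":63,"j":30},{"ghu":14,"hth":18,"nij":44,"oli":9},[66,33,23]],"njo":[[58,93,65,45],[30,48,86,62]],"oq":{"jd":{"cx":9,"j":15,"lhi":6},"nmi":{"cl":82,"fd":11,"oo":94,"sxr":16},"sxf":[71,92,13],"tgv":{"gsg":1,"hsk":43}}}
After op 3 (replace /oq/jd/cx 4): {"lc":[{"nz":81,"q":82,"sy":44},{"ag":58,"fb":63,"j":30},{"ghu":14,"hth":18,"nij":44,"oli":9},[66,33,23]],"njo":[[58,93,65,45],[30,48,86,62]],"oq":{"jd":{"cx":4,"j":15,"lhi":6},"nmi":{"cl":82,"fd":11,"oo":94,"sxr":16},"sxf":[71,92,13],"tgv":{"gsg":1,"hsk":43}}}
After op 4 (add /ii 63): {"ii":63,"lc":[{"nz":81,"q":82,"sy":44},{"ag":58,"fb":63,"j":30},{"ghu":14,"hth":18,"nij":44,"oli":9},[66,33,23]],"njo":[[58,93,65,45],[30,48,86,62]],"oq":{"jd":{"cx":4,"j":15,"lhi":6},"nmi":{"cl":82,"fd":11,"oo":94,"sxr":16},"sxf":[71,92,13],"tgv":{"gsg":1,"hsk":43}}}
After op 5 (add /a 77): {"a":77,"ii":63,"lc":[{"nz":81,"q":82,"sy":44},{"ag":58,"fb":63,"j":30},{"ghu":14,"hth":18,"nij":44,"oli":9},[66,33,23]],"njo":[[58,93,65,45],[30,48,86,62]],"oq":{"jd":{"cx":4,"j":15,"lhi":6},"nmi":{"cl":82,"fd":11,"oo":94,"sxr":16},"sxf":[71,92,13],"tgv":{"gsg":1,"hsk":43}}}
Size at path /lc/3: 3

Answer: 3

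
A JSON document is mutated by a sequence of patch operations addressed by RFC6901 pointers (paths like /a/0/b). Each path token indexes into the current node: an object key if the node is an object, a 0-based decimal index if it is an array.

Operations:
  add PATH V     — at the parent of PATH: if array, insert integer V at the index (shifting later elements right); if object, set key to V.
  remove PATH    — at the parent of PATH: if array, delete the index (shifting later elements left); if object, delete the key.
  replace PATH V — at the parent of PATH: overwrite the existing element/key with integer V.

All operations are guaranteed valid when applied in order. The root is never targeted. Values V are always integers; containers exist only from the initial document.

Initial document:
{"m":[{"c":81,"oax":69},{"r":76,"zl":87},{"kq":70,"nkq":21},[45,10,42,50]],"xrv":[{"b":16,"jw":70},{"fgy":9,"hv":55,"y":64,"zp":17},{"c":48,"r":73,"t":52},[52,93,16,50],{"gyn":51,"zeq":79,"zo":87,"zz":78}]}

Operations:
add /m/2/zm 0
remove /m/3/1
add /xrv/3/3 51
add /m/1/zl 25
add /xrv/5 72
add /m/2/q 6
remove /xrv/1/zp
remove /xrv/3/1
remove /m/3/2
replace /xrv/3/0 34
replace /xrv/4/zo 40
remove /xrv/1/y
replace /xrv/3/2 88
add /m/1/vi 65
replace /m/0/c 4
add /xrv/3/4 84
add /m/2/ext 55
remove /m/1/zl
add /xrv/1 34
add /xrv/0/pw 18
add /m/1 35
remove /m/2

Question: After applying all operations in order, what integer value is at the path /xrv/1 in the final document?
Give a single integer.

Answer: 34

Derivation:
After op 1 (add /m/2/zm 0): {"m":[{"c":81,"oax":69},{"r":76,"zl":87},{"kq":70,"nkq":21,"zm":0},[45,10,42,50]],"xrv":[{"b":16,"jw":70},{"fgy":9,"hv":55,"y":64,"zp":17},{"c":48,"r":73,"t":52},[52,93,16,50],{"gyn":51,"zeq":79,"zo":87,"zz":78}]}
After op 2 (remove /m/3/1): {"m":[{"c":81,"oax":69},{"r":76,"zl":87},{"kq":70,"nkq":21,"zm":0},[45,42,50]],"xrv":[{"b":16,"jw":70},{"fgy":9,"hv":55,"y":64,"zp":17},{"c":48,"r":73,"t":52},[52,93,16,50],{"gyn":51,"zeq":79,"zo":87,"zz":78}]}
After op 3 (add /xrv/3/3 51): {"m":[{"c":81,"oax":69},{"r":76,"zl":87},{"kq":70,"nkq":21,"zm":0},[45,42,50]],"xrv":[{"b":16,"jw":70},{"fgy":9,"hv":55,"y":64,"zp":17},{"c":48,"r":73,"t":52},[52,93,16,51,50],{"gyn":51,"zeq":79,"zo":87,"zz":78}]}
After op 4 (add /m/1/zl 25): {"m":[{"c":81,"oax":69},{"r":76,"zl":25},{"kq":70,"nkq":21,"zm":0},[45,42,50]],"xrv":[{"b":16,"jw":70},{"fgy":9,"hv":55,"y":64,"zp":17},{"c":48,"r":73,"t":52},[52,93,16,51,50],{"gyn":51,"zeq":79,"zo":87,"zz":78}]}
After op 5 (add /xrv/5 72): {"m":[{"c":81,"oax":69},{"r":76,"zl":25},{"kq":70,"nkq":21,"zm":0},[45,42,50]],"xrv":[{"b":16,"jw":70},{"fgy":9,"hv":55,"y":64,"zp":17},{"c":48,"r":73,"t":52},[52,93,16,51,50],{"gyn":51,"zeq":79,"zo":87,"zz":78},72]}
After op 6 (add /m/2/q 6): {"m":[{"c":81,"oax":69},{"r":76,"zl":25},{"kq":70,"nkq":21,"q":6,"zm":0},[45,42,50]],"xrv":[{"b":16,"jw":70},{"fgy":9,"hv":55,"y":64,"zp":17},{"c":48,"r":73,"t":52},[52,93,16,51,50],{"gyn":51,"zeq":79,"zo":87,"zz":78},72]}
After op 7 (remove /xrv/1/zp): {"m":[{"c":81,"oax":69},{"r":76,"zl":25},{"kq":70,"nkq":21,"q":6,"zm":0},[45,42,50]],"xrv":[{"b":16,"jw":70},{"fgy":9,"hv":55,"y":64},{"c":48,"r":73,"t":52},[52,93,16,51,50],{"gyn":51,"zeq":79,"zo":87,"zz":78},72]}
After op 8 (remove /xrv/3/1): {"m":[{"c":81,"oax":69},{"r":76,"zl":25},{"kq":70,"nkq":21,"q":6,"zm":0},[45,42,50]],"xrv":[{"b":16,"jw":70},{"fgy":9,"hv":55,"y":64},{"c":48,"r":73,"t":52},[52,16,51,50],{"gyn":51,"zeq":79,"zo":87,"zz":78},72]}
After op 9 (remove /m/3/2): {"m":[{"c":81,"oax":69},{"r":76,"zl":25},{"kq":70,"nkq":21,"q":6,"zm":0},[45,42]],"xrv":[{"b":16,"jw":70},{"fgy":9,"hv":55,"y":64},{"c":48,"r":73,"t":52},[52,16,51,50],{"gyn":51,"zeq":79,"zo":87,"zz":78},72]}
After op 10 (replace /xrv/3/0 34): {"m":[{"c":81,"oax":69},{"r":76,"zl":25},{"kq":70,"nkq":21,"q":6,"zm":0},[45,42]],"xrv":[{"b":16,"jw":70},{"fgy":9,"hv":55,"y":64},{"c":48,"r":73,"t":52},[34,16,51,50],{"gyn":51,"zeq":79,"zo":87,"zz":78},72]}
After op 11 (replace /xrv/4/zo 40): {"m":[{"c":81,"oax":69},{"r":76,"zl":25},{"kq":70,"nkq":21,"q":6,"zm":0},[45,42]],"xrv":[{"b":16,"jw":70},{"fgy":9,"hv":55,"y":64},{"c":48,"r":73,"t":52},[34,16,51,50],{"gyn":51,"zeq":79,"zo":40,"zz":78},72]}
After op 12 (remove /xrv/1/y): {"m":[{"c":81,"oax":69},{"r":76,"zl":25},{"kq":70,"nkq":21,"q":6,"zm":0},[45,42]],"xrv":[{"b":16,"jw":70},{"fgy":9,"hv":55},{"c":48,"r":73,"t":52},[34,16,51,50],{"gyn":51,"zeq":79,"zo":40,"zz":78},72]}
After op 13 (replace /xrv/3/2 88): {"m":[{"c":81,"oax":69},{"r":76,"zl":25},{"kq":70,"nkq":21,"q":6,"zm":0},[45,42]],"xrv":[{"b":16,"jw":70},{"fgy":9,"hv":55},{"c":48,"r":73,"t":52},[34,16,88,50],{"gyn":51,"zeq":79,"zo":40,"zz":78},72]}
After op 14 (add /m/1/vi 65): {"m":[{"c":81,"oax":69},{"r":76,"vi":65,"zl":25},{"kq":70,"nkq":21,"q":6,"zm":0},[45,42]],"xrv":[{"b":16,"jw":70},{"fgy":9,"hv":55},{"c":48,"r":73,"t":52},[34,16,88,50],{"gyn":51,"zeq":79,"zo":40,"zz":78},72]}
After op 15 (replace /m/0/c 4): {"m":[{"c":4,"oax":69},{"r":76,"vi":65,"zl":25},{"kq":70,"nkq":21,"q":6,"zm":0},[45,42]],"xrv":[{"b":16,"jw":70},{"fgy":9,"hv":55},{"c":48,"r":73,"t":52},[34,16,88,50],{"gyn":51,"zeq":79,"zo":40,"zz":78},72]}
After op 16 (add /xrv/3/4 84): {"m":[{"c":4,"oax":69},{"r":76,"vi":65,"zl":25},{"kq":70,"nkq":21,"q":6,"zm":0},[45,42]],"xrv":[{"b":16,"jw":70},{"fgy":9,"hv":55},{"c":48,"r":73,"t":52},[34,16,88,50,84],{"gyn":51,"zeq":79,"zo":40,"zz":78},72]}
After op 17 (add /m/2/ext 55): {"m":[{"c":4,"oax":69},{"r":76,"vi":65,"zl":25},{"ext":55,"kq":70,"nkq":21,"q":6,"zm":0},[45,42]],"xrv":[{"b":16,"jw":70},{"fgy":9,"hv":55},{"c":48,"r":73,"t":52},[34,16,88,50,84],{"gyn":51,"zeq":79,"zo":40,"zz":78},72]}
After op 18 (remove /m/1/zl): {"m":[{"c":4,"oax":69},{"r":76,"vi":65},{"ext":55,"kq":70,"nkq":21,"q":6,"zm":0},[45,42]],"xrv":[{"b":16,"jw":70},{"fgy":9,"hv":55},{"c":48,"r":73,"t":52},[34,16,88,50,84],{"gyn":51,"zeq":79,"zo":40,"zz":78},72]}
After op 19 (add /xrv/1 34): {"m":[{"c":4,"oax":69},{"r":76,"vi":65},{"ext":55,"kq":70,"nkq":21,"q":6,"zm":0},[45,42]],"xrv":[{"b":16,"jw":70},34,{"fgy":9,"hv":55},{"c":48,"r":73,"t":52},[34,16,88,50,84],{"gyn":51,"zeq":79,"zo":40,"zz":78},72]}
After op 20 (add /xrv/0/pw 18): {"m":[{"c":4,"oax":69},{"r":76,"vi":65},{"ext":55,"kq":70,"nkq":21,"q":6,"zm":0},[45,42]],"xrv":[{"b":16,"jw":70,"pw":18},34,{"fgy":9,"hv":55},{"c":48,"r":73,"t":52},[34,16,88,50,84],{"gyn":51,"zeq":79,"zo":40,"zz":78},72]}
After op 21 (add /m/1 35): {"m":[{"c":4,"oax":69},35,{"r":76,"vi":65},{"ext":55,"kq":70,"nkq":21,"q":6,"zm":0},[45,42]],"xrv":[{"b":16,"jw":70,"pw":18},34,{"fgy":9,"hv":55},{"c":48,"r":73,"t":52},[34,16,88,50,84],{"gyn":51,"zeq":79,"zo":40,"zz":78},72]}
After op 22 (remove /m/2): {"m":[{"c":4,"oax":69},35,{"ext":55,"kq":70,"nkq":21,"q":6,"zm":0},[45,42]],"xrv":[{"b":16,"jw":70,"pw":18},34,{"fgy":9,"hv":55},{"c":48,"r":73,"t":52},[34,16,88,50,84],{"gyn":51,"zeq":79,"zo":40,"zz":78},72]}
Value at /xrv/1: 34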